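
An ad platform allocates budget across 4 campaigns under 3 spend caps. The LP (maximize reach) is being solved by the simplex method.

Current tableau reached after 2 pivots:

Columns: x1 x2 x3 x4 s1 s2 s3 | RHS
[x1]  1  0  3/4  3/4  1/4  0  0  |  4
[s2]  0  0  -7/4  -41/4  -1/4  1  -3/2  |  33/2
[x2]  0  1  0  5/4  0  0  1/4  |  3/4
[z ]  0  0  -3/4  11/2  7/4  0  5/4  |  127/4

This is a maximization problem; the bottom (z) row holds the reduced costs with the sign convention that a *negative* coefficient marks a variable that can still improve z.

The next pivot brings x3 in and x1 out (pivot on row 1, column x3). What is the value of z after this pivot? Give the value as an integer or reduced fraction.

143/4

Minimum ratio for x3: 4/(3/4) = 16/3.
z changes by −(z-row coeff of x3)·ratio = −(-3/4)·(16/3) = 4.
New z = 127/4 + 4 = 143/4.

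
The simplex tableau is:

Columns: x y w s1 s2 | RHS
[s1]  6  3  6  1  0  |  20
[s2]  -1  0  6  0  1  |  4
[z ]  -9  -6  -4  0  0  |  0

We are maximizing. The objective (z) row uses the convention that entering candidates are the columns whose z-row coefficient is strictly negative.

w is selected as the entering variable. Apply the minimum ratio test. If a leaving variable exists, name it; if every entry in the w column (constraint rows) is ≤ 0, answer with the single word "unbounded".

Ratios: row 1 (s1): 20/6 = 10/3; row 2 (s2): 4/6 = 2/3.
Minimum ratio is in the s2 row, so s2 leaves.

s2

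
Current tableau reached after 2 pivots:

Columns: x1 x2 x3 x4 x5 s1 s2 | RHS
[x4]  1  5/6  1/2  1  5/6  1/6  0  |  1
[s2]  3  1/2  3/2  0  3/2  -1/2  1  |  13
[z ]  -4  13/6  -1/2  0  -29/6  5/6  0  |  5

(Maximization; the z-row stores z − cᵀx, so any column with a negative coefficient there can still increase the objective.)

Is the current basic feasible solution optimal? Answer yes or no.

no

Column x1 has objective-row coefficient -4, which is negative; an improving pivot exists, so not yet optimal.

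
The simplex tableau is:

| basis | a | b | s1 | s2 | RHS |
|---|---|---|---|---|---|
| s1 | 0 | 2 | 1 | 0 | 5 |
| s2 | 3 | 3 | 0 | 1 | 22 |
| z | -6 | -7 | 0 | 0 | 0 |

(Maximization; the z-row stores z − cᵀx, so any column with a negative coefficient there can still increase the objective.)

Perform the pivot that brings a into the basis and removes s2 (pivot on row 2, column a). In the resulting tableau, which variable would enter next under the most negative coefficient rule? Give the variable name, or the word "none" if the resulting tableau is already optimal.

b

Pivot element 3. New z-row = old z-row − (-6)·(row 2/3).
Updated z-row coefficients: a: 0, b: -1, s1: 0, s2: 2.
The most negative is -1 in column b, so b would enter next.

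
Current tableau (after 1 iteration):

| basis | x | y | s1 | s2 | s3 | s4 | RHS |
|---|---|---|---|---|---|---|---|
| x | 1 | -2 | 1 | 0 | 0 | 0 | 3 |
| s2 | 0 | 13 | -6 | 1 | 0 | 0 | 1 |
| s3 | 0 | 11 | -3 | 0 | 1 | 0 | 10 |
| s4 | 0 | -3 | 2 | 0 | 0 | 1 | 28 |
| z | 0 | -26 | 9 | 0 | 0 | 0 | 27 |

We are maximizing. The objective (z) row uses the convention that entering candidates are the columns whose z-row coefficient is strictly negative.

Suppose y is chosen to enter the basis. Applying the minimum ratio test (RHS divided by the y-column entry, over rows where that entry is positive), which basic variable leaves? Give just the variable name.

Ratios: row 1 (x): entry -2 ≤ 0, skip; row 2 (s2): 1/13 = 1/13; row 3 (s3): 10/11 = 10/11; row 4 (s4): entry -3 ≤ 0, skip.
Minimum ratio 1/13 is in the s2 row, so s2 leaves.

s2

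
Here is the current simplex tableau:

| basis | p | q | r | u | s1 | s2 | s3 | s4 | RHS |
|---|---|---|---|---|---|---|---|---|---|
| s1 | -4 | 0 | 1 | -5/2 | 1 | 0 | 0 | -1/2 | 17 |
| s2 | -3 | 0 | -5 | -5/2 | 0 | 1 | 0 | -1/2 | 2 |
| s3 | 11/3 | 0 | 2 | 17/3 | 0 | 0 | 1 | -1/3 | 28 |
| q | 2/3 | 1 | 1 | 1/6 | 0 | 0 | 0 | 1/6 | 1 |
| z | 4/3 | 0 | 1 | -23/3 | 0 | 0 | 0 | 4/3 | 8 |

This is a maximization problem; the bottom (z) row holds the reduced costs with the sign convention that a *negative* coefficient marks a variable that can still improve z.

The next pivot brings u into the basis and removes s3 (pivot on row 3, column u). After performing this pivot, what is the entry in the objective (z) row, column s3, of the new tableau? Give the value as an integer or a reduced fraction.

23/17

Pivot element is row 3, column u: 17/3.
Normalize row 3: new (row 3, s3) = 1/(17/3) = 3/17.
z-row ← z-row − (-23/3)·(new row 3): 0 − (-23/3)·(3/17) = 23/17.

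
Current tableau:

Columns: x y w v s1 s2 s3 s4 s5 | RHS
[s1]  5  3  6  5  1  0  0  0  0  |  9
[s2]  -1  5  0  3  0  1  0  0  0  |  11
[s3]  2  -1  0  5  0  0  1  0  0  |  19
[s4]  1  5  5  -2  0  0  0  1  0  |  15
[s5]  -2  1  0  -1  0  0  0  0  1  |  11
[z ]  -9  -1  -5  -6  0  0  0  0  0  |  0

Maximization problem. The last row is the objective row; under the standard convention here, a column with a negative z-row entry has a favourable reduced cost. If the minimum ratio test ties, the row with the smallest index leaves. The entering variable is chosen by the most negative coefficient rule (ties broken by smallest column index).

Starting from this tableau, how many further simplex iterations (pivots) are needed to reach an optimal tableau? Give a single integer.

pivot: x in, s1 out → z = 81/5
No improving column remains; optimal.

1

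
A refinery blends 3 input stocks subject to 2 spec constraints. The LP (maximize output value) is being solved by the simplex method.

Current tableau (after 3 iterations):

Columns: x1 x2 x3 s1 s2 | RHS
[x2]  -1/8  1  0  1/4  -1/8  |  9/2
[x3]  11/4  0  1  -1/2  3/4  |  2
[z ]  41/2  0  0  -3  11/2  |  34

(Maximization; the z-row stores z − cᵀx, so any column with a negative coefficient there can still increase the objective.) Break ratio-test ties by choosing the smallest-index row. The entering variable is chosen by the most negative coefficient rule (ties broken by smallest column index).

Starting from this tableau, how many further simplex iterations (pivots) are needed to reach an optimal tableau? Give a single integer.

1

pivot: s1 in, x2 out → z = 88
No improving column remains; optimal.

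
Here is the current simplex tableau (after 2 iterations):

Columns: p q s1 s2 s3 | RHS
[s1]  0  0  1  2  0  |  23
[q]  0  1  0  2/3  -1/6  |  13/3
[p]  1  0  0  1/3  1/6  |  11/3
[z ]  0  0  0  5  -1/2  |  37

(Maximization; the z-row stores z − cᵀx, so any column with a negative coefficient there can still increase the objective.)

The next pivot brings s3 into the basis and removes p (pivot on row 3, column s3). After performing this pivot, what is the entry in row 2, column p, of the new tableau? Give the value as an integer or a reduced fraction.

Pivot element is row 3, column s3: 1/6.
Normalize row 3: new (row 3, p) = 1/(1/6) = 6.
row 2 ← row 2 − (-1/6)·(new row 3): 0 − (-1/6)·6 = 1.

1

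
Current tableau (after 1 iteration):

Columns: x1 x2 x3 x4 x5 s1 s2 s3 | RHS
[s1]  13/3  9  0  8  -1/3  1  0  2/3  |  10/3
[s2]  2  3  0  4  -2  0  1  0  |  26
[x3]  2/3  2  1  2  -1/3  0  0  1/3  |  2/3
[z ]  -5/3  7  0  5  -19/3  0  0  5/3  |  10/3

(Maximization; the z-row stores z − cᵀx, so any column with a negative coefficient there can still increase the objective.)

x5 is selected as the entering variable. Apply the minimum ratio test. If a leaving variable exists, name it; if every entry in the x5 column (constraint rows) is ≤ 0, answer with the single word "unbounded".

unbounded

x5-column entries: row 1: -1/3, row 2: -2, row 3: -1/3. All ≤ 0, so x5 can increase without bound; the LP is unbounded in this direction.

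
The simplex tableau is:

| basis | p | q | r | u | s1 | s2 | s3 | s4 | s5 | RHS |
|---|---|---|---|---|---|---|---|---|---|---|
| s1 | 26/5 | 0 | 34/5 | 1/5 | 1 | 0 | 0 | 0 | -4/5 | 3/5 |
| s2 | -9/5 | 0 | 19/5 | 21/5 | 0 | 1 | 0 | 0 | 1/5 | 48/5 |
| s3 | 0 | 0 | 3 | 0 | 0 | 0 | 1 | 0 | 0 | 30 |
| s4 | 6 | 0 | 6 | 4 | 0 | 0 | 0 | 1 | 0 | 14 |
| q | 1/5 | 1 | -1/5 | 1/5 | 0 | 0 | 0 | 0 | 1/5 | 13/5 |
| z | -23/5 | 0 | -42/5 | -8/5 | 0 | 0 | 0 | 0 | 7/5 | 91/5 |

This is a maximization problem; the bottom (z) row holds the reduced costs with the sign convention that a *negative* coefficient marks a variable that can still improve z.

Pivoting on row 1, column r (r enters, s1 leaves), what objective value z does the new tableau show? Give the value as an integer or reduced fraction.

322/17

Minimum ratio for r: (3/5)/(34/5) = 3/34.
z changes by −(z-row coeff of r)·ratio = −(-42/5)·(3/34) = 63/85.
New z = 91/5 + (63/85) = 322/17.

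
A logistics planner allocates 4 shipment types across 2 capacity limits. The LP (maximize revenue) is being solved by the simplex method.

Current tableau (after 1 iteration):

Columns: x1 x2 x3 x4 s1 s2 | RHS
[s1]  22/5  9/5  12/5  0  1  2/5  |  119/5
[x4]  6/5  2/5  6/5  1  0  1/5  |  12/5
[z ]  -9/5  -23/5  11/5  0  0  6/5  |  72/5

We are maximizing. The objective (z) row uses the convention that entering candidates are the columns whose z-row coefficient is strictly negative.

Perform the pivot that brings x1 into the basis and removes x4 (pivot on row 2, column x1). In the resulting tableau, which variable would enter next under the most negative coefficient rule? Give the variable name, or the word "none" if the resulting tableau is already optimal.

Pivot element 6/5. New z-row = old z-row − (-9/5)·(row 2/(6/5)).
Updated z-row coefficients: x1: 0, x2: -4, x3: 4, x4: 3/2, s1: 0, s2: 3/2.
The most negative is -4 in column x2, so x2 would enter next.

x2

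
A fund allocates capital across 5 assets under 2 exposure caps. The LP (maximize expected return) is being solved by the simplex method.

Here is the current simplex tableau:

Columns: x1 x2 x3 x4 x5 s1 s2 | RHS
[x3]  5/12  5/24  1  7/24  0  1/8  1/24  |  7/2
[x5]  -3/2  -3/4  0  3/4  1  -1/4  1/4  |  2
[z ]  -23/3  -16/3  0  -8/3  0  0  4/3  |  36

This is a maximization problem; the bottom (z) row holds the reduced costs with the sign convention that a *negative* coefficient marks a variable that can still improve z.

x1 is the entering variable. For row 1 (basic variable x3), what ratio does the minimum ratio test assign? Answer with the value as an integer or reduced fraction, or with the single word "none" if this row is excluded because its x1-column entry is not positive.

42/5

Ratio = RHS / (x1 entry) = (7/2) / (5/12) = 42/5.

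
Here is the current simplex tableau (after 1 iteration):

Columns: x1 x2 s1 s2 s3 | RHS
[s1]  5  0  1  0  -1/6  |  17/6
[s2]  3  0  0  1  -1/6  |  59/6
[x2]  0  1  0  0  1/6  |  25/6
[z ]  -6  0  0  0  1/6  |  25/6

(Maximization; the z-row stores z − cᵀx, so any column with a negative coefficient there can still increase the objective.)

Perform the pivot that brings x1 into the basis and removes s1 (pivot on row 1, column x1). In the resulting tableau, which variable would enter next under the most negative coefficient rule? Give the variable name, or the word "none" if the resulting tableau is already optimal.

Pivot element 5. New z-row = old z-row − (-6)·(row 1/5).
Updated z-row coefficients: x1: 0, x2: 0, s1: 6/5, s2: 0, s3: -1/30.
The most negative is -1/30 in column s3, so s3 would enter next.

s3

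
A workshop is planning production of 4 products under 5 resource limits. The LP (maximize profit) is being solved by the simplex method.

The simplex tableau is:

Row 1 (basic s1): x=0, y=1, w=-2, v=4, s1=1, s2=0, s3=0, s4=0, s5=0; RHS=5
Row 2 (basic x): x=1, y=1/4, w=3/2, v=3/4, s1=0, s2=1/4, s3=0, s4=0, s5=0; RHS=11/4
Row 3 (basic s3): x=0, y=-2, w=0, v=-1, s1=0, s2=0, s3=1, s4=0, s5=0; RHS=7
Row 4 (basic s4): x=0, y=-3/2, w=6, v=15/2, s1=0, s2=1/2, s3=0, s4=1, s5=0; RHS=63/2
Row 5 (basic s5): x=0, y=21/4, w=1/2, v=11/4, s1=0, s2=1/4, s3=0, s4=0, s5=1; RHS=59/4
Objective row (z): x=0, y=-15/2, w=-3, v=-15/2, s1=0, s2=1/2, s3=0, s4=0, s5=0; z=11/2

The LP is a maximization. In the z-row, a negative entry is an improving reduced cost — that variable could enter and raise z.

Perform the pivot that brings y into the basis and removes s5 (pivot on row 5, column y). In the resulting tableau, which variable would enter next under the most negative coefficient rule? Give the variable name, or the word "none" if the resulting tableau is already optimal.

Pivot element 21/4. New z-row = old z-row − (-15/2)·(row 5/(21/4)).
Updated z-row coefficients: x: 0, y: 0, w: -16/7, v: -25/7, s1: 0, s2: 6/7, s3: 0, s4: 0, s5: 10/7.
The most negative is -25/7 in column v, so v would enter next.

v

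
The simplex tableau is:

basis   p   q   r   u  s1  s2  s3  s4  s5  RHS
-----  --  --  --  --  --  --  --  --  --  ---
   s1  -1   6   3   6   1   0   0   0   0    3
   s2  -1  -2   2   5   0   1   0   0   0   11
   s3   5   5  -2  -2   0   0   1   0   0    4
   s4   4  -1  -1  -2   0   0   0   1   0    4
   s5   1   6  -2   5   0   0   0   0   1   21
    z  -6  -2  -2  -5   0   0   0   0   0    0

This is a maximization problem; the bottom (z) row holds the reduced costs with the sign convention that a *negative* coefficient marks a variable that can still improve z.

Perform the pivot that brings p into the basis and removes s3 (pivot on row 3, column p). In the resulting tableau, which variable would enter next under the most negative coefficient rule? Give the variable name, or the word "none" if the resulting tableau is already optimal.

Pivot element 5. New z-row = old z-row − (-6)·(row 3/5).
Updated z-row coefficients: p: 0, q: 4, r: -22/5, u: -37/5, s1: 0, s2: 0, s3: 6/5, s4: 0, s5: 0.
The most negative is -37/5 in column u, so u would enter next.

u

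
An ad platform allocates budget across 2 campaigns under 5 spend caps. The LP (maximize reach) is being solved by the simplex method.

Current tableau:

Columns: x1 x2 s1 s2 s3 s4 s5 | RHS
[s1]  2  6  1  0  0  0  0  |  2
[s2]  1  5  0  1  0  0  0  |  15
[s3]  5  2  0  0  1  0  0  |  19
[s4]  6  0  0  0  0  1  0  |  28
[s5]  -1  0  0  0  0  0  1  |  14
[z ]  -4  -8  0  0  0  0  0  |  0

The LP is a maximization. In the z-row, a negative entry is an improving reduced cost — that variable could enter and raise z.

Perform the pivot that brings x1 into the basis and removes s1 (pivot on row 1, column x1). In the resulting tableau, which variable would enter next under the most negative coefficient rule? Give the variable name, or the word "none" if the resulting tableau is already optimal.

Pivot element 2. New z-row = old z-row − (-4)·(row 1/2).
Updated z-row coefficients: x1: 0, x2: 4, s1: 2, s2: 0, s3: 0, s4: 0, s5: 0.
No coefficient is strictly negative; the tableau after this pivot is optimal.

none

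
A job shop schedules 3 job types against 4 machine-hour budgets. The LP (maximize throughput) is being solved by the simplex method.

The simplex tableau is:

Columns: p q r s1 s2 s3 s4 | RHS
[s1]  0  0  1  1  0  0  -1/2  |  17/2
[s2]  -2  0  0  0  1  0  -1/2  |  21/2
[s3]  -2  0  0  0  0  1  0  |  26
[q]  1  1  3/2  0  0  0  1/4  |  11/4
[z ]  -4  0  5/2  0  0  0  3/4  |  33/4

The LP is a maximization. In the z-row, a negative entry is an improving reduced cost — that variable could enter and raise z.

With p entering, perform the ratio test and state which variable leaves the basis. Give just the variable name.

Ratios: row 1 (s1): entry 0 ≤ 0, skip; row 2 (s2): entry -2 ≤ 0, skip; row 3 (s3): entry -2 ≤ 0, skip; row 4 (q): (11/4)/1 = 11/4.
Minimum ratio 11/4 is in the q row, so q leaves.

q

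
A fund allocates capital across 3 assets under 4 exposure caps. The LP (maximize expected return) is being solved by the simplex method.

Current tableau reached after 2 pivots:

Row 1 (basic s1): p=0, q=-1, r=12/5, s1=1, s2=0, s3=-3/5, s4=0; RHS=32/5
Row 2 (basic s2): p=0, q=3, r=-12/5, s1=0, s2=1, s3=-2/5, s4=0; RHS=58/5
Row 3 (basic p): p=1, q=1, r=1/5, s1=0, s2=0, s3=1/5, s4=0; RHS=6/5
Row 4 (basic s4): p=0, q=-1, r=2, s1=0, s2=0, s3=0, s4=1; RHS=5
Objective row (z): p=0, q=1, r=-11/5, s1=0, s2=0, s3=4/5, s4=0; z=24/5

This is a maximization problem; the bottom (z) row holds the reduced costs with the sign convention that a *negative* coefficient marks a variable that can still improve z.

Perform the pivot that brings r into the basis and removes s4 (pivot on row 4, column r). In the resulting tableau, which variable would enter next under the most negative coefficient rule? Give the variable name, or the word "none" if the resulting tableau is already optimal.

q

Pivot element 2. New z-row = old z-row − (-11/5)·(row 4/2).
Updated z-row coefficients: p: 0, q: -1/10, r: 0, s1: 0, s2: 0, s3: 4/5, s4: 11/10.
The most negative is -1/10 in column q, so q would enter next.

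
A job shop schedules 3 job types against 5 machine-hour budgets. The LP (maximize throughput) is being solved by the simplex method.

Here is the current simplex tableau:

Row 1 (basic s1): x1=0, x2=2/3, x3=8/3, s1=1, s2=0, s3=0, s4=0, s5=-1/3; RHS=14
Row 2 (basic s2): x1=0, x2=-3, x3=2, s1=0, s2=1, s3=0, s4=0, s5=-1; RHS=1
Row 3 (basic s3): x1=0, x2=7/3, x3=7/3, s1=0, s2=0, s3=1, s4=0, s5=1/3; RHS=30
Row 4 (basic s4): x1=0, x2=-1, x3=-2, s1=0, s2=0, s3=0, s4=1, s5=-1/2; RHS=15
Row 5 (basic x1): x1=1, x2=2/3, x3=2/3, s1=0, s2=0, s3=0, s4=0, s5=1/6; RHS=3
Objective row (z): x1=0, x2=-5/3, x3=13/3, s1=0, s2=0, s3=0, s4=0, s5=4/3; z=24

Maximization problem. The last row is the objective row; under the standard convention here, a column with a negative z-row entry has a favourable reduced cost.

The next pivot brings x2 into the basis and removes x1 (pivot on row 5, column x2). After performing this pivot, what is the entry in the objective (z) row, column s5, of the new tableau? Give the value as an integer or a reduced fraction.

7/4

Pivot element is row 5, column x2: 2/3.
Normalize row 5: new (row 5, s5) = (1/6)/(2/3) = 1/4.
z-row ← z-row − (-5/3)·(new row 5): 4/3 − (-5/3)·(1/4) = 7/4.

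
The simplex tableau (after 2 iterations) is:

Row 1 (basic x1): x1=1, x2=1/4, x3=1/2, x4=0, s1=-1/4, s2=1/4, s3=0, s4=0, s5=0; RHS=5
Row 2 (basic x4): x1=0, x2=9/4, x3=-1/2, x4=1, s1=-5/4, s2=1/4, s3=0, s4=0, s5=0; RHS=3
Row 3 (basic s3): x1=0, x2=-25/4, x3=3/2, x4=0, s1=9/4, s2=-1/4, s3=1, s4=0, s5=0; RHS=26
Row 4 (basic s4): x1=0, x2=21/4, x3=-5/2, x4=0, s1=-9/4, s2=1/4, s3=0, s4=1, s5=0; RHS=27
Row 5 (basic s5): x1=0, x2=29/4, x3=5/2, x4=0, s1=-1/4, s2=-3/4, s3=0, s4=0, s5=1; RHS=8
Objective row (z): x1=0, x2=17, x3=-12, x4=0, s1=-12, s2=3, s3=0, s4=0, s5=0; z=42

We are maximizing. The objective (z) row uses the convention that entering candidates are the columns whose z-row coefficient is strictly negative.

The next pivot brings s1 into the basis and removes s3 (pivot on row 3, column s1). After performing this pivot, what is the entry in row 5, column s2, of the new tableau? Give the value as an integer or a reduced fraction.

-7/9

Pivot element is row 3, column s1: 9/4.
Normalize row 3: new (row 3, s2) = (-1/4)/(9/4) = -1/9.
row 5 ← row 5 − (-1/4)·(new row 3): -3/4 − (-1/4)·(-1/9) = -7/9.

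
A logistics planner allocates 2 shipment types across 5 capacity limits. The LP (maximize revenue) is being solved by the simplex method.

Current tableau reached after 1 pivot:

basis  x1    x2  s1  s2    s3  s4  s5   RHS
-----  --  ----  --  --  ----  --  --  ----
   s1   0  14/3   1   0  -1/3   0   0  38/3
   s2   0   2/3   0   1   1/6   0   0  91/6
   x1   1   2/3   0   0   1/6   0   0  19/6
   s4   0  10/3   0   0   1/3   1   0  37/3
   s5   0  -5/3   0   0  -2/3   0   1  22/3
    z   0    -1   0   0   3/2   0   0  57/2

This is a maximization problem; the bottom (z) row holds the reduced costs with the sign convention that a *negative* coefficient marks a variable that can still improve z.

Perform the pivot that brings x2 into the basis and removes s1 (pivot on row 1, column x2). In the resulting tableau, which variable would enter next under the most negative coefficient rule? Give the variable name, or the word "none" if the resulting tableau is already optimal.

Pivot element 14/3. New z-row = old z-row − (-1)·(row 1/(14/3)).
Updated z-row coefficients: x1: 0, x2: 0, s1: 3/14, s2: 0, s3: 10/7, s4: 0, s5: 0.
No coefficient is strictly negative; the tableau after this pivot is optimal.

none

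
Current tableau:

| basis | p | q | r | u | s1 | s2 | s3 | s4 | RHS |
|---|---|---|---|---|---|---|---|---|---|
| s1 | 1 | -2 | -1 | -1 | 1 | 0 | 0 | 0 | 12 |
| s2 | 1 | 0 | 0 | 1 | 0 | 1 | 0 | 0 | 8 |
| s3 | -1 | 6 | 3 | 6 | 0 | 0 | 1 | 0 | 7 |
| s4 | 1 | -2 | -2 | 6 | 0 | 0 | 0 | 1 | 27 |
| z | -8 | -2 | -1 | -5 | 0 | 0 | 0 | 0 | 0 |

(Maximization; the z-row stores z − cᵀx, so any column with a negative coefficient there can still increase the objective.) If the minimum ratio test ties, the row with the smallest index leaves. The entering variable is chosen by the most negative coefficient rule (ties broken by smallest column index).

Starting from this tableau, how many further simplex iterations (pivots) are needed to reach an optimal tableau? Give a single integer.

pivot: p in, s2 out → z = 64
pivot: q in, s3 out → z = 69
No improving column remains; optimal.

2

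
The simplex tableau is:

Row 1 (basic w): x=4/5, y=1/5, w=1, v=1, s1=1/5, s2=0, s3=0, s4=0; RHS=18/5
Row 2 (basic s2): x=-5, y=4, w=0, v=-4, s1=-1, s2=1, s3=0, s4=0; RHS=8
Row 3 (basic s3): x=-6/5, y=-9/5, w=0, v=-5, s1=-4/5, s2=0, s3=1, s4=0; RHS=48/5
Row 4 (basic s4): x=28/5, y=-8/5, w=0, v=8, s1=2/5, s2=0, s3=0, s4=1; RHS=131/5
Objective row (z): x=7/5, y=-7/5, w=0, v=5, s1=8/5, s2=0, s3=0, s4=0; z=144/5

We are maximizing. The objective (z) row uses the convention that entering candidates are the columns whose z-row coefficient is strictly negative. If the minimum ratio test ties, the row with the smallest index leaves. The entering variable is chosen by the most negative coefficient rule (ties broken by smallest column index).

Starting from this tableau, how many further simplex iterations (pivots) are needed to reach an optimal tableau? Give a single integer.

pivot: y in, s2 out → z = 158/5
pivot: x in, w out → z = 98/3
No improving column remains; optimal.

2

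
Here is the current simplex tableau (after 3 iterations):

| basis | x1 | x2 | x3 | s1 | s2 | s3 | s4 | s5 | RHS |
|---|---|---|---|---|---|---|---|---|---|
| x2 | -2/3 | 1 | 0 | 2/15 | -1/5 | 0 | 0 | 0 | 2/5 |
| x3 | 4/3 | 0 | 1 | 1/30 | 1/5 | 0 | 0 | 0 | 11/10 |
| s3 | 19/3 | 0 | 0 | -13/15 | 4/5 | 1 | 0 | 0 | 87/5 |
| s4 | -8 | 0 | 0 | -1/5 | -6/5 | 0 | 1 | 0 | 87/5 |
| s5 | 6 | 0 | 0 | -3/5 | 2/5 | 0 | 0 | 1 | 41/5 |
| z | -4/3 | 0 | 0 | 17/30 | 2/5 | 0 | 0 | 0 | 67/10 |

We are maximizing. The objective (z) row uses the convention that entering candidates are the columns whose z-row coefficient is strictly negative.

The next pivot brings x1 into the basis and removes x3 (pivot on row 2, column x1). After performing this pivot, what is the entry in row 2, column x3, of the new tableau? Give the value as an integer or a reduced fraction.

3/4

Pivot element is row 2, column x1: 4/3.
Normalize row 2: new (row 2, x3) = 1/(4/3) = 3/4.
Row 2 is the pivot row, so the entry is 3/4.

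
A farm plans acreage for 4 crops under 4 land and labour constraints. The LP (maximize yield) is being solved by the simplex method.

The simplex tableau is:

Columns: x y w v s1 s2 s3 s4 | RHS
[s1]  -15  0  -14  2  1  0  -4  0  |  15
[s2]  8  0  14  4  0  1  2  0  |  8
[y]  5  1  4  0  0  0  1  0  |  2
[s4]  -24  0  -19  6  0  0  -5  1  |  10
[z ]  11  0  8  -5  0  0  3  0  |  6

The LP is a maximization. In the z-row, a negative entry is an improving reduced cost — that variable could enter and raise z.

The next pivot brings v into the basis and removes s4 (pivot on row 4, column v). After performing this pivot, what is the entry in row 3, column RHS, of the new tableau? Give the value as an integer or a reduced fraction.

2

Pivot element is row 4, column v: 6.
Normalize row 4: new (row 4, RHS) = 10/6 = 5/3.
row 3 ← row 3 − 0·(new row 4): 2 − 0·(5/3) = 2.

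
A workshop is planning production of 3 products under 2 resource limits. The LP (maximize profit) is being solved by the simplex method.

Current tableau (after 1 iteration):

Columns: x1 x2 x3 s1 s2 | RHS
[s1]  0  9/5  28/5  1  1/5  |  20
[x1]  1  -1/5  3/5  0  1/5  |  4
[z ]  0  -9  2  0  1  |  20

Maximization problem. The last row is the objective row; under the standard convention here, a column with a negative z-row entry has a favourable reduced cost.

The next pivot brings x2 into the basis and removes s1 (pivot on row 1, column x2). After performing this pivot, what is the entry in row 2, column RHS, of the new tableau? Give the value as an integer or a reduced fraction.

Pivot element is row 1, column x2: 9/5.
Normalize row 1: new (row 1, RHS) = 20/(9/5) = 100/9.
row 2 ← row 2 − (-1/5)·(new row 1): 4 − (-1/5)·(100/9) = 56/9.

56/9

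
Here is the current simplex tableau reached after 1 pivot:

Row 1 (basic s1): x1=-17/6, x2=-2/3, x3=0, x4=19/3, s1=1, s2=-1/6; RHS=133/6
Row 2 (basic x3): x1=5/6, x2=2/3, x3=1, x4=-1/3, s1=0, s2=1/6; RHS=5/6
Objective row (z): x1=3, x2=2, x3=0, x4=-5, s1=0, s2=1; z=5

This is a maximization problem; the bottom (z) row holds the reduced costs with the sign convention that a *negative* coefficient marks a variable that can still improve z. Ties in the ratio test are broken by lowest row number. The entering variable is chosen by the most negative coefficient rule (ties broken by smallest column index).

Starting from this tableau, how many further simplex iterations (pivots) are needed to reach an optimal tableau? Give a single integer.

pivot: x4 in, s1 out → z = 45/2
No improving column remains; optimal.

1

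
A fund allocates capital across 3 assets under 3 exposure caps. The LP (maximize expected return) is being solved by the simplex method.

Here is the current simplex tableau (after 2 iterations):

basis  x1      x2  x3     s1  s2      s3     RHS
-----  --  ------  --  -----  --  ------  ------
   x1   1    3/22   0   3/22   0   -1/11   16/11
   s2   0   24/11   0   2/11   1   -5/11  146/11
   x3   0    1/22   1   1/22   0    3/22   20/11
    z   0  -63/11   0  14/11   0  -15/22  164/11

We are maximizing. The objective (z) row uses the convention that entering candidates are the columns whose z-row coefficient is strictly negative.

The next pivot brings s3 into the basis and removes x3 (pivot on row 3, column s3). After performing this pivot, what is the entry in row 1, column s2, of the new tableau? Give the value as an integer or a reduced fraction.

Pivot element is row 3, column s3: 3/22.
Normalize row 3: new (row 3, s2) = 0/(3/22) = 0.
row 1 ← row 1 − (-1/11)·(new row 3): 0 − (-1/11)·0 = 0.

0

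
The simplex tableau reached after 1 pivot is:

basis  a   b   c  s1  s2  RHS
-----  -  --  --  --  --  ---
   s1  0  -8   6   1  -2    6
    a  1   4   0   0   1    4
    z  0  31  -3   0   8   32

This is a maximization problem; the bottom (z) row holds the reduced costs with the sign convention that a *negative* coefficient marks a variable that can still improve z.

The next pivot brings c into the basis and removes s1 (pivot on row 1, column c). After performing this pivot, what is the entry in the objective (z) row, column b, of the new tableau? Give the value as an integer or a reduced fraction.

27

Pivot element is row 1, column c: 6.
Normalize row 1: new (row 1, b) = (-8)/6 = -4/3.
z-row ← z-row − (-3)·(new row 1): 31 − (-3)·(-4/3) = 27.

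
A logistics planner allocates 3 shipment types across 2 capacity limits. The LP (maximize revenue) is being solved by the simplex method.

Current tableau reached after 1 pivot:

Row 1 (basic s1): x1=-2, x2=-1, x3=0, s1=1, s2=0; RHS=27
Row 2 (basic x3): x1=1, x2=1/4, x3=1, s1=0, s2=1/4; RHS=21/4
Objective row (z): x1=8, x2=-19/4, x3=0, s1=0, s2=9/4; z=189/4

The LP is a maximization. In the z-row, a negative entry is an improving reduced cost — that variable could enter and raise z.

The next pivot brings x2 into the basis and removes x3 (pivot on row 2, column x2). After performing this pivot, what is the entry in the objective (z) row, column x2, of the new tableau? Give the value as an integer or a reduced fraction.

Pivot element is row 2, column x2: 1/4.
Normalize row 2: new (row 2, x2) = (1/4)/(1/4) = 1.
z-row ← z-row − (-19/4)·(new row 2): -19/4 − (-19/4)·1 = 0.

0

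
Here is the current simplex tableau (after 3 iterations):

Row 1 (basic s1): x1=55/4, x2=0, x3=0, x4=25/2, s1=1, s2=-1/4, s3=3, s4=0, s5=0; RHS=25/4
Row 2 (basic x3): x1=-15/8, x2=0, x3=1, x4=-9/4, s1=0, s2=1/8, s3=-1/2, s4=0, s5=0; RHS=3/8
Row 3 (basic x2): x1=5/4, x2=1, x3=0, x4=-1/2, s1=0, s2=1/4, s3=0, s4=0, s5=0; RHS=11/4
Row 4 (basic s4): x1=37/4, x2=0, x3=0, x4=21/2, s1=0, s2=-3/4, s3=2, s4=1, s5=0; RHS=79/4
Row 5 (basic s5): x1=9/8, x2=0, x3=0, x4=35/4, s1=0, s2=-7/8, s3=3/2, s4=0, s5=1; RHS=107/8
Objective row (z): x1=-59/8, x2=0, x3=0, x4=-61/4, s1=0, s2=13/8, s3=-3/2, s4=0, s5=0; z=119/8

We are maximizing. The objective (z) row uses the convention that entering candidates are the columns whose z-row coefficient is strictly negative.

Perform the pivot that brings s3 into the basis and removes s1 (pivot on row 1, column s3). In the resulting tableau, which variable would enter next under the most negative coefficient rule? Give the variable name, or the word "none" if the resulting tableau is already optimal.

Pivot element 3. New z-row = old z-row − (-3/2)·(row 1/3).
Updated z-row coefficients: x1: -1/2, x2: 0, x3: 0, x4: -9, s1: 1/2, s2: 3/2, s3: 0, s4: 0, s5: 0.
The most negative is -9 in column x4, so x4 would enter next.

x4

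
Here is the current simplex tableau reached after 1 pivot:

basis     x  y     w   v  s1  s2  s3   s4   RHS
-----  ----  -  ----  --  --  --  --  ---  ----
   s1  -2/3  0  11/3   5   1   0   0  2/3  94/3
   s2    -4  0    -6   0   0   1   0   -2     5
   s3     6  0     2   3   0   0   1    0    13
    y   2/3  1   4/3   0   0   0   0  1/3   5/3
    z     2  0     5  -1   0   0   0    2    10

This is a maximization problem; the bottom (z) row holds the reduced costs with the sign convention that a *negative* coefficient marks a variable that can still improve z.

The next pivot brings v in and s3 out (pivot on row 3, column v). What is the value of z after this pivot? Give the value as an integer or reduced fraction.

43/3

Minimum ratio for v: 13/3 = 13/3.
z changes by −(z-row coeff of v)·ratio = −(-1)·(13/3) = 13/3.
New z = 10 + (13/3) = 43/3.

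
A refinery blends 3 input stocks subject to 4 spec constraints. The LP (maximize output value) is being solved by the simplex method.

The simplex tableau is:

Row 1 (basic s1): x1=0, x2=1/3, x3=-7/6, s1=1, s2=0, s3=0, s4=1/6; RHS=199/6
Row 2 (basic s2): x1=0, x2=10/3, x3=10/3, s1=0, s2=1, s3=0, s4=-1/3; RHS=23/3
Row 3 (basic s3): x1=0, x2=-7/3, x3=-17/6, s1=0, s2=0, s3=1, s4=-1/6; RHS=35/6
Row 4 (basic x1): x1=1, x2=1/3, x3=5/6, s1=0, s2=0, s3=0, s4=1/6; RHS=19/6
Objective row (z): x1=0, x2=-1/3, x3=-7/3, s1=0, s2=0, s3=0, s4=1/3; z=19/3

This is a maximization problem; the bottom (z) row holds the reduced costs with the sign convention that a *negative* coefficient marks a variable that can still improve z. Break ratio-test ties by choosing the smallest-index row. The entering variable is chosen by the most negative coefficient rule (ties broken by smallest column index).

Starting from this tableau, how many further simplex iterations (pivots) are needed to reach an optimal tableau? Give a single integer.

pivot: x3 in, s2 out → z = 117/10
No improving column remains; optimal.

1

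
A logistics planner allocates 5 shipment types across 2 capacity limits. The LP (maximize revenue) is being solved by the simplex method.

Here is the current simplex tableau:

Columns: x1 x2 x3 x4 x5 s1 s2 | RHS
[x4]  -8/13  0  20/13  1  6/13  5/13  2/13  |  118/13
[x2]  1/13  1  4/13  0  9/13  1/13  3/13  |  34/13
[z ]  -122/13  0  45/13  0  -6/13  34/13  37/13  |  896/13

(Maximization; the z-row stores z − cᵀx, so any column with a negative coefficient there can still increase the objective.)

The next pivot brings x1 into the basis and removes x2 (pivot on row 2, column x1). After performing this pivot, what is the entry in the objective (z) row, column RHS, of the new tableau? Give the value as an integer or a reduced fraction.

388

Pivot element is row 2, column x1: 1/13.
Normalize row 2: new (row 2, RHS) = (34/13)/(1/13) = 34.
z-row ← z-row − (-122/13)·(new row 2): 896/13 − (-122/13)·34 = 388.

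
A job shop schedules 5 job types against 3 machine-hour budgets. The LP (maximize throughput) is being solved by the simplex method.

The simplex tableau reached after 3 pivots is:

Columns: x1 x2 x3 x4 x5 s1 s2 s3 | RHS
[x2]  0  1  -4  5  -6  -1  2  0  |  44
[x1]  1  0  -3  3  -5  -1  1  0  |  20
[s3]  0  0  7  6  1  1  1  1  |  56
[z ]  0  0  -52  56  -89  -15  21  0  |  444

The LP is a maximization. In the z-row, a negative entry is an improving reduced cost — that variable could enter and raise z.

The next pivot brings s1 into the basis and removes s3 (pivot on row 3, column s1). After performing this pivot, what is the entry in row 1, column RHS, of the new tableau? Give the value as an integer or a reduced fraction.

100

Pivot element is row 3, column s1: 1.
Normalize row 3: new (row 3, RHS) = 56/1 = 56.
row 1 ← row 1 − (-1)·(new row 3): 44 − (-1)·56 = 100.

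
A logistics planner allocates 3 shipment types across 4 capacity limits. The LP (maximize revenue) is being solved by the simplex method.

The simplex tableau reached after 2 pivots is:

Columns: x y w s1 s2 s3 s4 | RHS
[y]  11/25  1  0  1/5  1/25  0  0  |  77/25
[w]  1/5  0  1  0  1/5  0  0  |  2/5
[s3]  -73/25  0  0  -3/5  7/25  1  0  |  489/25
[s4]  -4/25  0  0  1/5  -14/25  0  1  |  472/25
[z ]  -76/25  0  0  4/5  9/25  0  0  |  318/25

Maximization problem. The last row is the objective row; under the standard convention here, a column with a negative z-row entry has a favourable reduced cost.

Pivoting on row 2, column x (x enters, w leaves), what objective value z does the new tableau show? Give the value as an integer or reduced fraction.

94/5

Minimum ratio for x: (2/5)/(1/5) = 2.
z changes by −(z-row coeff of x)·ratio = −(-76/25)·2 = 152/25.
New z = 318/25 + (152/25) = 94/5.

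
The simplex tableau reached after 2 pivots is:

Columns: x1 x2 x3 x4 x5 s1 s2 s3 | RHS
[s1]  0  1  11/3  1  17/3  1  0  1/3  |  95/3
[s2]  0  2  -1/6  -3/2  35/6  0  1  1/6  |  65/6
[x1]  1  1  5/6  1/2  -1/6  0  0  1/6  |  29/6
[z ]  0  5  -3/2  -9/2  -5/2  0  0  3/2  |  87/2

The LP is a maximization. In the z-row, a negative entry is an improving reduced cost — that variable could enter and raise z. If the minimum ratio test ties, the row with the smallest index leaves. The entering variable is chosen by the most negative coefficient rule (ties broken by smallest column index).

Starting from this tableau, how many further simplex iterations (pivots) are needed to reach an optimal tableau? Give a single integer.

2

pivot: x4 in, x1 out → z = 87
pivot: x5 in, s1 out → z = 305/3
No improving column remains; optimal.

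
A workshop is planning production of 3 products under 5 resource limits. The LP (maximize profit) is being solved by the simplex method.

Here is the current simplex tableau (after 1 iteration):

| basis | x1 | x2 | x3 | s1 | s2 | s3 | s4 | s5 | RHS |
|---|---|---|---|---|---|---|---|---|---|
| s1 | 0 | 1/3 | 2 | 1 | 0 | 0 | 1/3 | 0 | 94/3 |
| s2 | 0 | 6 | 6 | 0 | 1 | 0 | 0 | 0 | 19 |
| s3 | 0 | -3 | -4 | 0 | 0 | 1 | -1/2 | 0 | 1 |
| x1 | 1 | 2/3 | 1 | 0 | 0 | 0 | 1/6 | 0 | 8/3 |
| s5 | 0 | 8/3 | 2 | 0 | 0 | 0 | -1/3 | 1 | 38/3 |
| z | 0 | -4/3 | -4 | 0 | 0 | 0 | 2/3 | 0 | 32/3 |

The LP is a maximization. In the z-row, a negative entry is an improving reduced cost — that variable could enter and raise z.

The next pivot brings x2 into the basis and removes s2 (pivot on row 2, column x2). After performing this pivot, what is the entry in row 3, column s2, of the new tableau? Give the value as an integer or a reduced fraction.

Pivot element is row 2, column x2: 6.
Normalize row 2: new (row 2, s2) = 1/6 = 1/6.
row 3 ← row 3 − (-3)·(new row 2): 0 − (-3)·(1/6) = 1/2.

1/2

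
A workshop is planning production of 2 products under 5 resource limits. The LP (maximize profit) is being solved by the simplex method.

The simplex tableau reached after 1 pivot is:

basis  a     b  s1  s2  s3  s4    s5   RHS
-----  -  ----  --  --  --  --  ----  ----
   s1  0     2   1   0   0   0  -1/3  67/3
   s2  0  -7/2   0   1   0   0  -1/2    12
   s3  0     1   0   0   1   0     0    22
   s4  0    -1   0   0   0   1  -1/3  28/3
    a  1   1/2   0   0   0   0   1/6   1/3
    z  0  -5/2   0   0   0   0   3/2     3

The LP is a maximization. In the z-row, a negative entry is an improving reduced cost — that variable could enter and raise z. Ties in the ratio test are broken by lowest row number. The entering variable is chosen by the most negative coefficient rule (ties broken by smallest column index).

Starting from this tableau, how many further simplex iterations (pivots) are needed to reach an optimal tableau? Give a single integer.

pivot: b in, a out → z = 14/3
No improving column remains; optimal.

1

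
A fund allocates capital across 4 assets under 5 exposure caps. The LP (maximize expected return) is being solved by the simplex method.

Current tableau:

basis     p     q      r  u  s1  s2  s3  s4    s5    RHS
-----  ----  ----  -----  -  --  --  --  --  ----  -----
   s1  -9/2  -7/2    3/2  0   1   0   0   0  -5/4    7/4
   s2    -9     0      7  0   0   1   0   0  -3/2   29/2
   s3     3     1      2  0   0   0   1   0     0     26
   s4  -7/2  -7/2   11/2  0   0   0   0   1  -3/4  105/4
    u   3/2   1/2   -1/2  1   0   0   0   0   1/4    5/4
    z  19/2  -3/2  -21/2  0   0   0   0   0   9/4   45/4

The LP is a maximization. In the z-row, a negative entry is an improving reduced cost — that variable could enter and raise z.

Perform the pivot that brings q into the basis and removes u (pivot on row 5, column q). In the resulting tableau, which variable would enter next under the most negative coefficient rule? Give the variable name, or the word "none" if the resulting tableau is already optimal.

Pivot element 1/2. New z-row = old z-row − (-3/2)·(row 5/(1/2)).
Updated z-row coefficients: p: 14, q: 0, r: -12, u: 3, s1: 0, s2: 0, s3: 0, s4: 0, s5: 3.
The most negative is -12 in column r, so r would enter next.

r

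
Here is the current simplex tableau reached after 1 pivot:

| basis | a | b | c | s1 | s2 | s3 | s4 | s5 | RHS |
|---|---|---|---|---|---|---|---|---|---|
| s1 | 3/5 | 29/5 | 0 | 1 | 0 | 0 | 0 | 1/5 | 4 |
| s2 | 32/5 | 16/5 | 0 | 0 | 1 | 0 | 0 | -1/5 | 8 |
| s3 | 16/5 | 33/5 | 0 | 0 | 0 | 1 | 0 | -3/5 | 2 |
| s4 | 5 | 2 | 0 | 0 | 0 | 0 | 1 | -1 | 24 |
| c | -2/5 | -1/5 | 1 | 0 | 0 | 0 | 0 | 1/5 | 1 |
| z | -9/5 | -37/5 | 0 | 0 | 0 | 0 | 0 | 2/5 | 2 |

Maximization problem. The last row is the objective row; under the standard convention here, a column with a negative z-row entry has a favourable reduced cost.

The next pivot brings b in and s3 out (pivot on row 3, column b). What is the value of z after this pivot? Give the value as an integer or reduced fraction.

Minimum ratio for b: 2/(33/5) = 10/33.
z changes by −(z-row coeff of b)·ratio = −(-37/5)·(10/33) = 74/33.
New z = 2 + (74/33) = 140/33.

140/33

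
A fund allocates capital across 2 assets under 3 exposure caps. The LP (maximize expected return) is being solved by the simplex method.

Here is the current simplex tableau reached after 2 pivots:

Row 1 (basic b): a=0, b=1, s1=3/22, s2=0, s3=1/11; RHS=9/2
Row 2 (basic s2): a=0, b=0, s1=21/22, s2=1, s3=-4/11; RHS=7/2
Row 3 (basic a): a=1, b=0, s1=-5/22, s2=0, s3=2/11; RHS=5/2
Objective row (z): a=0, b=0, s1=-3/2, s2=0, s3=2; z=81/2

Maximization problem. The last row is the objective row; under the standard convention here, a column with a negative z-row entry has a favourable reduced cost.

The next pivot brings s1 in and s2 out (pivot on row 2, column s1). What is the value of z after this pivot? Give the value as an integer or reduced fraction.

46

Minimum ratio for s1: (7/2)/(21/22) = 11/3.
z changes by −(z-row coeff of s1)·ratio = −(-3/2)·(11/3) = 11/2.
New z = 81/2 + (11/2) = 46.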